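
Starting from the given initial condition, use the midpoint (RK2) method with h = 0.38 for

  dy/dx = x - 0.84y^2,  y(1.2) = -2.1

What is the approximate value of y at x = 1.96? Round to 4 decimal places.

Midpoint: k1 = f(x_n, y_n); k2 = f(x_n + h/2, y_n + (h/2)·k1); y_{n+1} = y_n + h·k2.
x=1.200000, y=-2.100000:
  k1 = f(1.200000, -2.100000) = -2.504400
  k2 = f(1.390000, -2.575836) = -4.183342
  y ← -2.100000 + 0.38·(-4.183342) = -3.689670
x=1.580000, y=-3.689670:
  k1 = f(1.580000, -3.689670) = -9.855478
  k2 = f(1.770000, -5.562211) = -24.218080
  y ← -3.689670 + 0.38·(-24.218080) = -12.892540
y(1.96) ≈ -12.8925

-12.8925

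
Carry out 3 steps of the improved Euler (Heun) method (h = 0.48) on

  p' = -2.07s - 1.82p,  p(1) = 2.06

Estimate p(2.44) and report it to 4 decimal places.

-1.8130

Heun: k1 = f(s_n, p_n); k2 = f(s_n + h, p_n + h·k1); p_{n+1} = p_n + (h/2)·(k1 + k2).
s=1.000000, p=2.060000:
  k1 = f(1.000000, 2.060000) = -5.819200
  k2 = f(1.480000, -0.733216) = -1.729147
  p ← 2.060000 + (0.48/2)·(-5.819200 + (-1.729147)) = 0.248397
s=1.480000, p=0.248397:
  k1 = f(1.480000, 0.248397) = -3.515682
  k2 = f(1.960000, -1.439131) = -1.437982
  p ← 0.248397 + (0.48/2)·(-3.515682 + (-1.437982)) = -0.940483
s=1.960000, p=-0.940483:
  k1 = f(1.960000, -0.940483) = -2.345522
  k2 = f(2.440000, -2.066333) = -1.290074
  p ← -0.940483 + (0.48/2)·(-2.345522 + (-1.290074)) = -1.813026
p(2.44) ≈ -1.8130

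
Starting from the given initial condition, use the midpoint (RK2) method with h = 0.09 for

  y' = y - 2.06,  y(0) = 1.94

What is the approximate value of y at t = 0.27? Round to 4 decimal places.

1.9029

Midpoint: k1 = f(t_n, y_n); k2 = f(t_n + h/2, y_n + (h/2)·k1); y_{n+1} = y_n + h·k2.
t=0.000000, y=1.940000:
  k1 = f(0.000000, 1.940000) = -0.120000
  k2 = f(0.045000, 1.934600) = -0.125400
  y ← 1.940000 + 0.09·(-0.125400) = 1.928714
t=0.090000, y=1.928714:
  k1 = f(0.090000, 1.928714) = -0.131286
  k2 = f(0.135000, 1.922806) = -0.137194
  y ← 1.928714 + 0.09·(-0.137194) = 1.916367
t=0.180000, y=1.916367:
  k1 = f(0.180000, 1.916367) = -0.143633
  k2 = f(0.225000, 1.909903) = -0.150097
  y ← 1.916367 + 0.09·(-0.150097) = 1.902858
y(0.27) ≈ 1.9029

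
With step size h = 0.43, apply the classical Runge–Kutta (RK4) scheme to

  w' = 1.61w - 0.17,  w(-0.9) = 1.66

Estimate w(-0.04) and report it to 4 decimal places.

6.3034

RK4: k1 = f(s_n, w_n); k2 = f(s_n + h/2, w_n + (h/2)·k1); k3 = f(s_n + h/2, w_n + (h/2)·k2); k4 = f(s_n + h, w_n + h·k3); w_{n+1} = w_n + (h/6)·(k1 + 2k2 + 2k3 + k4).
s=-0.900000, w=1.660000:
  k1 = f(-0.900000, 1.660000) = 2.502600
  k2 = f(-0.685000, 2.198059) = 3.368875
  k3 = f(-0.685000, 2.384308) = 3.668736
  k4 = f(-0.470000, 3.237557) = 5.042466
  w ← 1.660000 + (0.43/6)·(k1 + 2k2 + 2k3 + k4) = 3.209454
s=-0.470000, w=3.209454:
  k1 = f(-0.470000, 3.209454) = 4.997221
  k2 = f(-0.255000, 4.283856) = 6.727009
  k3 = f(-0.255000, 4.655761) = 7.325775
  k4 = f(-0.040000, 6.359537) = 10.068855
  w ← 3.209454 + (0.43/6)·(k1 + 2k2 + 2k3 + k4) = 6.303422
w(-0.04) ≈ 6.3034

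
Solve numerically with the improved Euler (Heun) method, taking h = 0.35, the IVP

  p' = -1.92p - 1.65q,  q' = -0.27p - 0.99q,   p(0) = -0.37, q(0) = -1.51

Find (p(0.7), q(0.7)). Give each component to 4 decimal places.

0.4359, -0.8259

Heun on (p,q): k1 = f(x_n, state_n); k2 = f(x_n + h, state_n + h·k1); state_{n+1} = state_n + (h/2)·(k1 + k2).
0.000000: (-0.370000, -1.510000)
  k1 = (3.201900, 1.594800)
  predictor → (0.750665, -0.951820)
  k2 = (0.129226, 0.739622)
  → (0.212947, -1.101476)
0.350000: (0.212947, -1.101476)
  k1 = (1.408577, 1.032966)
  predictor → (0.705949, -0.739938)
  k2 = (-0.134524, 0.541932)
  → (0.435906, -0.825869)
(p(0.7), q(0.7)) ≈ (0.4359, -0.8259)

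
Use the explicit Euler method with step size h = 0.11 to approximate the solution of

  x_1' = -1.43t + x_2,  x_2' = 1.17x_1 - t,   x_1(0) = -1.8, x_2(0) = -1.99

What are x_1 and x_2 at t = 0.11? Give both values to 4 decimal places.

Euler on (x_1,x_2): x_1_{n+1} = x_1_n + h·x_1', x_2_{n+1} = x_2_n + h·x_2'.
0.000000: (-1.800000, -1.990000); f=(-1.990000, -2.106000) → (-2.018900, -2.221660)
(x_1(0.11), x_2(0.11)) ≈ (-2.0189, -2.2217)

-2.0189, -2.2217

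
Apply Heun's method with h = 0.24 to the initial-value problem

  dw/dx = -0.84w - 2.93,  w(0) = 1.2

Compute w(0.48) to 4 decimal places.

Heun: k1 = f(x_n, w_n); k2 = f(x_n + h, w_n + h·k1); w_{n+1} = w_n + (h/2)·(k1 + k2).
x=0.000000, w=1.200000:
  k1 = f(0.000000, 1.200000) = -3.938000
  k2 = f(0.240000, 0.254880) = -3.144099
  w ← 1.200000 + (0.24/2)·(-3.938000 + (-3.144099)) = 0.350148
x=0.240000, w=0.350148:
  k1 = f(0.240000, 0.350148) = -3.224124
  k2 = f(0.480000, -0.423642) = -2.574141
  w ← 0.350148 + (0.24/2)·(-3.224124 + (-2.574141)) = -0.345644
w(0.48) ≈ -0.3456

-0.3456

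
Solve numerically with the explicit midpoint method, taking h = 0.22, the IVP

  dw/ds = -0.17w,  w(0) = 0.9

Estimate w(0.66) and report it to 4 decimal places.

0.8045

Midpoint: k1 = f(s_n, w_n); k2 = f(s_n + h/2, w_n + (h/2)·k1); w_{n+1} = w_n + h·k2.
s=0.000000, w=0.900000:
  k1 = f(0.000000, 0.900000) = -0.153000
  k2 = f(0.110000, 0.883170) = -0.150139
  w ← 0.900000 + 0.22·(-0.150139) = 0.866969
s=0.220000, w=0.866969:
  k1 = f(0.220000, 0.866969) = -0.147385
  k2 = f(0.330000, 0.850757) = -0.144629
  w ← 0.866969 + 0.22·(-0.144629) = 0.835151
s=0.440000, w=0.835151:
  k1 = f(0.440000, 0.835151) = -0.141976
  k2 = f(0.550000, 0.819534) = -0.139321
  w ← 0.835151 + 0.22·(-0.139321) = 0.804501
w(0.66) ≈ 0.8045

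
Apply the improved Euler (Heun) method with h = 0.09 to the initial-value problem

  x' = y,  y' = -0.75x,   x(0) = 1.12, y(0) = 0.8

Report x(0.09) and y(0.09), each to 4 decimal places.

Heun on (x,y): k1 = f(t_n, state_n); k2 = f(t_n + h, state_n + h·k1); state_{n+1} = state_n + (h/2)·(k1 + k2).
0.000000: (1.120000, 0.800000)
  k1 = (0.800000, -0.840000)
  predictor → (1.192000, 0.724400)
  k2 = (0.724400, -0.894000)
  → (1.188598, 0.721970)
(x(0.09), y(0.09)) ≈ (1.1886, 0.7220)

1.1886, 0.7220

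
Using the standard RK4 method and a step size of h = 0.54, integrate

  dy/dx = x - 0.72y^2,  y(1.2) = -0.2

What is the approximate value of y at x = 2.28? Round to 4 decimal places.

1.2828

RK4: k1 = f(x_n, y_n); k2 = f(x_n + h/2, y_n + (h/2)·k1); k3 = f(x_n + h/2, y_n + (h/2)·k2); k4 = f(x_n + h, y_n + h·k3); y_{n+1} = y_n + (h/6)·(k1 + 2k2 + 2k3 + k4).
x=1.200000, y=-0.200000:
  k1 = f(1.200000, -0.200000) = 1.171200
  k2 = f(1.470000, 0.116224) = 1.460274
  k3 = f(1.470000, 0.194274) = 1.442825
  k4 = f(1.740000, 0.579126) = 1.498522
  y ← -0.200000 + (0.54/6)·(k1 + 2k2 + 2k3 + k4) = 0.562833
x=1.740000, y=0.562833:
  k1 = f(1.740000, 0.562833) = 1.511918
  k2 = f(2.010000, 0.971051) = 1.331084
  k3 = f(2.010000, 0.922225) = 1.397640
  k4 = f(2.280000, 1.317559) = 1.030108
  y ← 0.562833 + (0.54/6)·(k1 + 2k2 + 2k3 + k4) = 1.282786
y(2.28) ≈ 1.2828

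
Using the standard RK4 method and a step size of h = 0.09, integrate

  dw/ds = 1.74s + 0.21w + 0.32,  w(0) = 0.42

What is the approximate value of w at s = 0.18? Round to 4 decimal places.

RK4: k1 = f(s_n, w_n); k2 = f(s_n + h/2, w_n + (h/2)·k1); k3 = f(s_n + h/2, w_n + (h/2)·k2); k4 = f(s_n + h, w_n + h·k3); w_{n+1} = w_n + (h/6)·(k1 + 2k2 + 2k3 + k4).
s=0.000000, w=0.420000:
  k1 = f(0.000000, 0.420000) = 0.408200
  k2 = f(0.045000, 0.438369) = 0.490357
  k3 = f(0.045000, 0.442066) = 0.491134
  k4 = f(0.090000, 0.464202) = 0.574082
  w ← 0.420000 + (0.09/6)·(k1 + 2k2 + 2k3 + k4) = 0.464179
s=0.090000, w=0.464179:
  k1 = f(0.090000, 0.464179) = 0.574078
  k2 = f(0.135000, 0.490012) = 0.657803
  k3 = f(0.135000, 0.493780) = 0.658594
  k4 = f(0.180000, 0.523452) = 0.743125
  w ← 0.464179 + (0.09/6)·(k1 + 2k2 + 2k3 + k4) = 0.523429
w(0.18) ≈ 0.5234

0.5234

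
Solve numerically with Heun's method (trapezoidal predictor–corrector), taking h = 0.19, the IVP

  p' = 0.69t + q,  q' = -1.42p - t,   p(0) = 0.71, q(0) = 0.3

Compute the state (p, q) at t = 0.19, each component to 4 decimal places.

Heun on (p,q): k1 = f(t_n, state_n); k2 = f(t_n + h, state_n + h·k1); state_{n+1} = state_n + (h/2)·(k1 + k2).
0.000000: (0.710000, 0.300000)
  k1 = (0.300000, -1.008200)
  predictor → (0.767000, 0.108442)
  k2 = (0.239542, -1.279140)
  → (0.761256, 0.082703)
(p(0.19), q(0.19)) ≈ (0.7613, 0.0827)

0.7613, 0.0827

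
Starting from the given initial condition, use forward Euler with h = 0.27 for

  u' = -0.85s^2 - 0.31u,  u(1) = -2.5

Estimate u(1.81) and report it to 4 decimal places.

-2.9995

Euler: u_{n+1} = u_n + h·f(s_n, u_n).
s=1.000000, u=-2.500000: f=-0.075000 → u ← -2.500000 + 0.27·(-0.075000) = -2.520250
s=1.270000, u=-2.520250: f=-0.589688 → u ← -2.520250 + 0.27·(-0.589688) = -2.679466
s=1.540000, u=-2.679466: f=-1.185226 → u ← -2.679466 + 0.27·(-1.185226) = -2.999477
u(1.81) ≈ -2.9995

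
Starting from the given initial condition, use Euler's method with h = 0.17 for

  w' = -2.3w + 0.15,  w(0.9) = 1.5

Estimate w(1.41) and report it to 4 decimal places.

0.3893

Euler: w_{n+1} = w_n + h·f(x_n, w_n).
x=0.900000, w=1.500000: f=-3.300000 → w ← 1.500000 + 0.17·(-3.300000) = 0.939000
x=1.070000, w=0.939000: f=-2.009700 → w ← 0.939000 + 0.17·(-2.009700) = 0.597351
x=1.240000, w=0.597351: f=-1.223907 → w ← 0.597351 + 0.17·(-1.223907) = 0.389287
w(1.41) ≈ 0.3893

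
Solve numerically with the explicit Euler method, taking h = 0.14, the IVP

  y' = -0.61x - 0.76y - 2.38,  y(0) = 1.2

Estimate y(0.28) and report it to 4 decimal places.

Euler: y_{n+1} = y_n + h·f(x_n, y_n).
x=0.000000, y=1.200000: f=-3.292000 → y ← 1.200000 + 0.14·(-3.292000) = 0.739120
x=0.140000, y=0.739120: f=-3.027131 → y ← 0.739120 + 0.14·(-3.027131) = 0.315322
y(0.28) ≈ 0.3153

0.3153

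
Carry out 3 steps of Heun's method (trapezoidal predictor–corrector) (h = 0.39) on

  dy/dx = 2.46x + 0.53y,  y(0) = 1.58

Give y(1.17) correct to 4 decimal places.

4.9579

Heun: k1 = f(x_n, y_n); k2 = f(x_n + h, y_n + h·k1); y_{n+1} = y_n + (h/2)·(k1 + k2).
x=0.000000, y=1.580000:
  k1 = f(0.000000, 1.580000) = 0.837400
  k2 = f(0.390000, 1.906586) = 1.969891
  y ← 1.580000 + (0.39/2)·(0.837400 + 1.969891) = 2.127422
x=0.390000, y=2.127422:
  k1 = f(0.390000, 2.127422) = 2.086933
  k2 = f(0.780000, 2.941326) = 3.477703
  y ← 2.127422 + (0.39/2)·(2.086933 + 3.477703) = 3.212526
x=0.780000, y=3.212526:
  k1 = f(0.780000, 3.212526) = 3.621439
  k2 = f(1.170000, 4.624887) = 5.329390
  y ← 3.212526 + (0.39/2)·(3.621439 + 5.329390) = 4.957937
y(1.17) ≈ 4.9579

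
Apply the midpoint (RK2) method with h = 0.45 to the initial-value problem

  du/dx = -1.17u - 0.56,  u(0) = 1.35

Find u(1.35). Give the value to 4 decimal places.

Midpoint: k1 = f(x_n, u_n); k2 = f(x_n + h/2, u_n + (h/2)·k1); u_{n+1} = u_n + h·k2.
x=0.000000, u=1.350000:
  k1 = f(0.000000, 1.350000) = -2.139500
  k2 = f(0.225000, 0.868613) = -1.576277
  u ← 1.350000 + 0.45·(-1.576277) = 0.640676
x=0.450000, u=0.640676:
  k1 = f(0.450000, 0.640676) = -1.309590
  k2 = f(0.675000, 0.346018) = -0.964841
  u ← 0.640676 + 0.45·(-0.964841) = 0.206497
x=0.900000, u=0.206497:
  k1 = f(0.900000, 0.206497) = -0.801602
  k2 = f(1.125000, 0.026137) = -0.590580
  u ← 0.206497 + 0.45·(-0.590580) = -0.059264
u(1.35) ≈ -0.0593

-0.0593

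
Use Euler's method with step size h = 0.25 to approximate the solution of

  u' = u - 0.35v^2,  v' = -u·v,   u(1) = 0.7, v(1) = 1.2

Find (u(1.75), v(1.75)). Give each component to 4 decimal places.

Euler on (u,v): u_{n+1} = u_n + h·u', v_{n+1} = v_n + h·v'.
1.000000: (0.700000, 1.200000); f=(0.196000, -0.840000) → (0.749000, 0.990000)
1.250000: (0.749000, 0.990000); f=(0.405965, -0.741510) → (0.850491, 0.804623)
1.500000: (0.850491, 0.804623); f=(0.623895, -0.684324) → (1.006465, 0.633541)
(u(1.75), v(1.75)) ≈ (1.0065, 0.6335)

1.0065, 0.6335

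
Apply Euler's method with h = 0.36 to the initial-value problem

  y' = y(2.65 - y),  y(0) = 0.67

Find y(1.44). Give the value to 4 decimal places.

2.5983

Euler: y_{n+1} = y_n + h·f(x_n, y_n).
x=0.000000, y=0.670000: f=1.326600 → y ← 0.670000 + 0.36·1.326600 = 1.147576
x=0.360000, y=1.147576: f=1.724146 → y ← 1.147576 + 0.36·1.724146 = 1.768268
x=0.720000, y=1.768268: f=1.559138 → y ← 1.768268 + 0.36·1.559138 = 2.329558
x=1.080000, y=2.329558: f=0.746488 → y ← 2.329558 + 0.36·0.746488 = 2.598294
y(1.44) ≈ 2.5983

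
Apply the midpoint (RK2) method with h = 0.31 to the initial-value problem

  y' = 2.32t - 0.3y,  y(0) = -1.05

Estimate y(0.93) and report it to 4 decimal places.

0.1298

Midpoint: k1 = f(t_n, y_n); k2 = f(t_n + h/2, y_n + (h/2)·k1); y_{n+1} = y_n + h·k2.
t=0.000000, y=-1.050000:
  k1 = f(0.000000, -1.050000) = 0.315000
  k2 = f(0.155000, -1.001175) = 0.659952
  y ← -1.050000 + 0.31·0.659952 = -0.845415
t=0.310000, y=-0.845415:
  k1 = f(0.310000, -0.845415) = 0.972824
  k2 = f(0.465000, -0.694627) = 1.287188
  y ← -0.845415 + 0.31·1.287188 = -0.446386
t=0.620000, y=-0.446386:
  k1 = f(0.620000, -0.446386) = 1.572316
  k2 = f(0.775000, -0.202677) = 1.858803
  y ← -0.446386 + 0.31·1.858803 = 0.129843
y(0.93) ≈ 0.1298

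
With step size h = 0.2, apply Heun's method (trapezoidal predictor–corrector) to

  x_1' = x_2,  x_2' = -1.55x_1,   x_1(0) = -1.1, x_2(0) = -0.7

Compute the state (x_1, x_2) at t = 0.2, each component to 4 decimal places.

Heun on (x_1,x_2): k1 = f(t_n, state_n); k2 = f(t_n + h, state_n + h·k1); state_{n+1} = state_n + (h/2)·(k1 + k2).
0.000000: (-1.100000, -0.700000)
  k1 = (-0.700000, 1.705000)
  predictor → (-1.240000, -0.359000)
  k2 = (-0.359000, 1.922000)
  → (-1.205900, -0.337300)
(x_1(0.2), x_2(0.2)) ≈ (-1.2059, -0.3373)

-1.2059, -0.3373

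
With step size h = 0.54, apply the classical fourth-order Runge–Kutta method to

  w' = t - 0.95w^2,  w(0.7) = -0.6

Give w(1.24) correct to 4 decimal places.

-0.1803

RK4: k1 = f(t_n, w_n); k2 = f(t_n + h/2, w_n + (h/2)·k1); k3 = f(t_n + h/2, w_n + (h/2)·k2); k4 = f(t_n + h, w_n + h·k3); w_{n+1} = w_n + (h/6)·(k1 + 2k2 + 2k3 + k4).
t=0.700000, w=-0.600000:
  k1 = f(0.700000, -0.600000) = 0.358000
  k2 = f(0.970000, -0.503340) = 0.729316
  k3 = f(0.970000, -0.403085) = 0.815647
  k4 = f(1.240000, -0.159551) = 1.215816
  w ← -0.600000 + (0.54/6)·(k1 + 2k2 + 2k3 + k4) = -0.180263
w(1.24) ≈ -0.1803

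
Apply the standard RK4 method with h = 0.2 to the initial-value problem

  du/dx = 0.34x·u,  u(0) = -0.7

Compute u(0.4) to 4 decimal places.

-0.7193

RK4: k1 = f(x_n, u_n); k2 = f(x_n + h/2, u_n + (h/2)·k1); k3 = f(x_n + h/2, u_n + (h/2)·k2); k4 = f(x_n + h, u_n + h·k3); u_{n+1} = u_n + (h/6)·(k1 + 2k2 + 2k3 + k4).
x=0.000000, u=-0.700000:
  k1 = f(0.000000, -0.700000) = 0.000000
  k2 = f(0.100000, -0.700000) = -0.023800
  k3 = f(0.100000, -0.702380) = -0.023881
  k4 = f(0.200000, -0.704776) = -0.047925
  u ← -0.700000 + (0.2/6)·(k1 + 2k2 + 2k3 + k4) = -0.704776
x=0.200000, u=-0.704776:
  k1 = f(0.200000, -0.704776) = -0.047925
  k2 = f(0.300000, -0.709569) = -0.072376
  k3 = f(0.300000, -0.712014) = -0.072625
  k4 = f(0.400000, -0.719301) = -0.097825
  u ← -0.704776 + (0.2/6)·(k1 + 2k2 + 2k3 + k4) = -0.719301
u(0.4) ≈ -0.7193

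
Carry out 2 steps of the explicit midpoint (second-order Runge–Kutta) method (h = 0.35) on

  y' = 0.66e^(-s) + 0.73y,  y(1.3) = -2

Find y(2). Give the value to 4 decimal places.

Midpoint: k1 = f(s_n, y_n); k2 = f(s_n + h/2, y_n + (h/2)·k1); y_{n+1} = y_n + h·k2.
s=1.300000, y=-2.000000:
  k1 = f(1.300000, -2.000000) = -1.280129
  k2 = f(1.475000, -2.224023) = -1.472543
  y ← -2.000000 + 0.35·(-1.472543) = -2.515390
s=1.650000, y=-2.515390:
  k1 = f(1.650000, -2.515390) = -1.709482
  k2 = f(1.825000, -2.814549) = -1.948217
  y ← -2.515390 + 0.35·(-1.948217) = -3.197266
y(2) ≈ -3.1973

-3.1973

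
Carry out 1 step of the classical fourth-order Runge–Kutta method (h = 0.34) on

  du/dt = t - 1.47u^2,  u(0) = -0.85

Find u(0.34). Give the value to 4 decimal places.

RK4: k1 = f(t_n, u_n); k2 = f(t_n + h/2, u_n + (h/2)·k1); k3 = f(t_n + h/2, u_n + (h/2)·k2); k4 = f(t_n + h, u_n + h·k3); u_{n+1} = u_n + (h/6)·(k1 + 2k2 + 2k3 + k4).
t=0.000000, u=-0.850000:
  k1 = f(0.000000, -0.850000) = -1.062075
  k2 = f(0.170000, -1.030553) = -1.391197
  k3 = f(0.170000, -1.086504) = -1.565320
  k4 = f(0.340000, -1.382209) = -2.468437
  u ← -0.850000 + (0.34/6)·(k1 + 2k2 + 2k3 + k4) = -1.385134
u(0.34) ≈ -1.3851

-1.3851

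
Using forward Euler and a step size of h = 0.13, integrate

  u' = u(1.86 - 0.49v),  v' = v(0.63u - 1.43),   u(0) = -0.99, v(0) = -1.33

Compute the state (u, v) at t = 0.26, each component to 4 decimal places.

-1.7124, -0.6888

Euler on (u,v): u_{n+1} = u_n + h·u', v_{n+1} = v_n + h·v'.
0.000000: (-0.990000, -1.330000); f=(-2.486583, 2.731421) → (-1.313256, -0.974915)
0.130000: (-1.313256, -0.974915); f=(-3.070009, 2.200726) → (-1.712357, -0.688821)
(u(0.26), v(0.26)) ≈ (-1.7124, -0.6888)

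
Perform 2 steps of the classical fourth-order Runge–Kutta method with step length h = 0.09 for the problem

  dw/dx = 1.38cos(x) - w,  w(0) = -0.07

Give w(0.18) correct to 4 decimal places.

RK4: k1 = f(x_n, w_n); k2 = f(x_n + h/2, w_n + (h/2)·k1); k3 = f(x_n + h/2, w_n + (h/2)·k2); k4 = f(x_n + h, w_n + h·k3); w_{n+1} = w_n + (h/6)·(k1 + 2k2 + 2k3 + k4).
x=0.000000, w=-0.070000:
  k1 = f(0.000000, -0.070000) = 1.450000
  k2 = f(0.045000, -0.004750) = 1.383353
  k3 = f(0.045000, -0.007749) = 1.386352
  k4 = f(0.090000, 0.054772) = 1.319643
  w ← -0.070000 + (0.09/6)·(k1 + 2k2 + 2k3 + k4) = 0.054636
x=0.090000, w=0.054636:
  k1 = f(0.090000, 0.054636) = 1.319779
  k2 = f(0.135000, 0.114026) = 1.253418
  k3 = f(0.135000, 0.111040) = 1.256404
  k4 = f(0.180000, 0.167712) = 1.189992
  w ← 0.054636 + (0.09/6)·(k1 + 2k2 + 2k3 + k4) = 0.167577
w(0.18) ≈ 0.1676

0.1676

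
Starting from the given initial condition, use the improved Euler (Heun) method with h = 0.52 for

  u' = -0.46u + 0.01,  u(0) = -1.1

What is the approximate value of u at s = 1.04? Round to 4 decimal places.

Heun: k1 = f(s_n, u_n); k2 = f(s_n + h, u_n + h·k1); u_{n+1} = u_n + (h/2)·(k1 + k2).
s=0.000000, u=-1.100000:
  k1 = f(0.000000, -1.100000) = 0.516000
  k2 = f(0.520000, -0.831680) = 0.392573
  u ← -1.100000 + (0.52/2)·(0.516000 + 0.392573) = -0.863771
s=0.520000, u=-0.863771:
  k1 = f(0.520000, -0.863771) = 0.407335
  k2 = f(1.040000, -0.651957) = 0.309900
  u ← -0.863771 + (0.52/2)·(0.407335 + 0.309900) = -0.677290
u(1.04) ≈ -0.6773

-0.6773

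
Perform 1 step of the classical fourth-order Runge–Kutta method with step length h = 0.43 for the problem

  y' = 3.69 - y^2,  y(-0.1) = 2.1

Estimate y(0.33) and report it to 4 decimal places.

RK4: k1 = f(t_n, y_n); k2 = f(t_n + h/2, y_n + (h/2)·k1); k3 = f(t_n + h/2, y_n + (h/2)·k2); k4 = f(t_n + h, y_n + h·k3); y_{n+1} = y_n + (h/6)·(k1 + 2k2 + 2k3 + k4).
t=-0.100000, y=2.100000:
  k1 = f(-0.100000, 2.100000) = -0.720000
  k2 = f(0.115000, 1.945200) = -0.093803
  k3 = f(0.115000, 2.079832) = -0.635703
  k4 = f(0.330000, 1.826648) = 0.353357
  y ← 2.100000 + (0.43/6)·(k1 + 2k2 + 2k3 + k4) = 1.969161
y(0.33) ≈ 1.9692

1.9692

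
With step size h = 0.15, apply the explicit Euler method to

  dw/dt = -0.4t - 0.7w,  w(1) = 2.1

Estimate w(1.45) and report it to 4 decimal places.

1.3177

Euler: w_{n+1} = w_n + h·f(t_n, w_n).
t=1.000000, w=2.100000: f=-1.870000 → w ← 2.100000 + 0.15·(-1.870000) = 1.819500
t=1.150000, w=1.819500: f=-1.733650 → w ← 1.819500 + 0.15·(-1.733650) = 1.559453
t=1.300000, w=1.559453: f=-1.611617 → w ← 1.559453 + 0.15·(-1.611617) = 1.317710
w(1.45) ≈ 1.3177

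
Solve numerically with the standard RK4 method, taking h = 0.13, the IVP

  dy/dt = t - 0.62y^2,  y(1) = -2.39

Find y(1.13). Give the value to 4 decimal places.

RK4: k1 = f(t_n, y_n); k2 = f(t_n + h/2, y_n + (h/2)·k1); k3 = f(t_n + h/2, y_n + (h/2)·k2); k4 = f(t_n + h, y_n + h·k3); y_{n+1} = y_n + (h/6)·(k1 + 2k2 + 2k3 + k4).
t=1.000000, y=-2.390000:
  k1 = f(1.000000, -2.390000) = -2.541502
  k2 = f(1.065000, -2.555198) = -2.983002
  k3 = f(1.065000, -2.583895) = -3.074439
  k4 = f(1.130000, -2.789677) = -3.695025
  y ← -2.390000 + (0.13/6)·(k1 + 2k2 + 2k3 + k4) = -2.787614
y(1.13) ≈ -2.7876

-2.7876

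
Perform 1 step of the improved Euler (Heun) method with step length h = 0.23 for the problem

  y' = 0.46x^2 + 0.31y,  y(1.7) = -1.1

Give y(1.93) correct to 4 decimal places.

Heun: k1 = f(x_n, y_n); k2 = f(x_n + h, y_n + h·k1); y_{n+1} = y_n + (h/2)·(k1 + k2).
x=1.700000, y=-1.100000:
  k1 = f(1.700000, -1.100000) = 0.988400
  k2 = f(1.930000, -0.872668) = 1.442927
  y ← -1.100000 + (0.23/2)·(0.988400 + 1.442927) = -0.820397
y(1.93) ≈ -0.8204

-0.8204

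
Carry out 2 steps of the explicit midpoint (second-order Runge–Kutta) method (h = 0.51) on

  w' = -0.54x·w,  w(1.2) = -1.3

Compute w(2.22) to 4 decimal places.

-0.5072

Midpoint: k1 = f(x_n, w_n); k2 = f(x_n + h/2, w_n + (h/2)·k1); w_{n+1} = w_n + h·k2.
x=1.200000, w=-1.300000:
  k1 = f(1.200000, -1.300000) = 0.842400
  k2 = f(1.455000, -1.085188) = 0.852632
  w ← -1.300000 + 0.51·0.852632 = -0.865158
x=1.710000, w=-0.865158:
  k1 = f(1.710000, -0.865158) = 0.798887
  k2 = f(1.965000, -0.661442) = 0.701856
  w ← -0.865158 + 0.51·0.701856 = -0.507211
w(2.22) ≈ -0.5072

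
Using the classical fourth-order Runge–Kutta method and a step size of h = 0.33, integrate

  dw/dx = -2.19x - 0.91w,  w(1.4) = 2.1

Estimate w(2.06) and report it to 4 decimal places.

-0.7636

RK4: k1 = f(x_n, w_n); k2 = f(x_n + h/2, w_n + (h/2)·k1); k3 = f(x_n + h/2, w_n + (h/2)·k2); k4 = f(x_n + h, w_n + h·k3); w_{n+1} = w_n + (h/6)·(k1 + 2k2 + 2k3 + k4).
x=1.400000, w=2.100000:
  k1 = f(1.400000, 2.100000) = -4.977000
  k2 = f(1.565000, 1.278795) = -4.591053
  k3 = f(1.565000, 1.342476) = -4.649003
  k4 = f(1.730000, 0.565829) = -4.303604
  w ← 2.100000 + (0.33/6)·(k1 + 2k2 + 2k3 + k4) = 0.573161
x=1.730000, w=0.573161:
  k1 = f(1.730000, 0.573161) = -4.310276
  k2 = f(1.895000, -0.138035) = -4.024438
  k3 = f(1.895000, -0.090872) = -4.067357
  k4 = f(2.060000, -0.769067) = -3.811549
  w ← 0.573161 + (0.33/6)·(k1 + 2k2 + 2k3 + k4) = -0.763637
w(2.06) ≈ -0.7636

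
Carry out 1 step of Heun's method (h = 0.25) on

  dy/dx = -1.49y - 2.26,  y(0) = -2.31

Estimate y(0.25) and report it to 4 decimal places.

-2.0696

Heun: k1 = f(x_n, y_n); k2 = f(x_n + h, y_n + h·k1); y_{n+1} = y_n + (h/2)·(k1 + k2).
x=0.000000, y=-2.310000:
  k1 = f(0.000000, -2.310000) = 1.181900
  k2 = f(0.250000, -2.014525) = 0.741642
  y ← -2.310000 + (0.25/2)·(1.181900 + 0.741642) = -2.069557
y(0.25) ≈ -2.0696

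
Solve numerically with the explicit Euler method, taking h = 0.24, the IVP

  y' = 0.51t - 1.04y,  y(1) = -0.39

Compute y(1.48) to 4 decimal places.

0.0240

Euler: y_{n+1} = y_n + h·f(t_n, y_n).
t=1.000000, y=-0.390000: f=0.915600 → y ← -0.390000 + 0.24·0.915600 = -0.170256
t=1.240000, y=-0.170256: f=0.809466 → y ← -0.170256 + 0.24·0.809466 = 0.024016
y(1.48) ≈ 0.0240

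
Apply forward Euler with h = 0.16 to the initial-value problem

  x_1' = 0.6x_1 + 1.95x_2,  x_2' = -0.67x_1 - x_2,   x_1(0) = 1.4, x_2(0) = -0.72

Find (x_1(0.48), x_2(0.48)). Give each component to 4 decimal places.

Euler on (x_1,x_2): x_1_{n+1} = x_1_n + h·x_1', x_2_{n+1} = x_2_n + h·x_2'.
0.000000: (1.400000, -0.720000); f=(-0.564000, -0.218000) → (1.309760, -0.754880)
0.160000: (1.309760, -0.754880); f=(-0.686160, -0.122659) → (1.199974, -0.774505)
0.320000: (1.199974, -0.774505); f=(-0.790301, -0.029477) → (1.073526, -0.779222)
(x_1(0.48), x_2(0.48)) ≈ (1.0735, -0.7792)

1.0735, -0.7792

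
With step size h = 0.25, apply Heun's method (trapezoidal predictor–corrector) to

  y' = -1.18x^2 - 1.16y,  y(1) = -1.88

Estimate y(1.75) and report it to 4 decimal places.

Heun: k1 = f(x_n, y_n); k2 = f(x_n + h, y_n + h·k1); y_{n+1} = y_n + (h/2)·(k1 + k2).
x=1.000000, y=-1.880000:
  k1 = f(1.000000, -1.880000) = 1.000800
  k2 = f(1.250000, -1.629800) = 0.046818
  y ← -1.880000 + (0.25/2)·(1.000800 + 0.046818) = -1.749048
x=1.250000, y=-1.749048:
  k1 = f(1.250000, -1.749048) = 0.185145
  k2 = f(1.500000, -1.702761) = -0.679797
  y ← -1.749048 + (0.25/2)·(0.185145 + (-0.679797)) = -1.810879
x=1.500000, y=-1.810879:
  k1 = f(1.500000, -1.810879) = -0.554380
  k2 = f(1.750000, -1.949474) = -1.352360
  y ← -1.810879 + (0.25/2)·(-0.554380 + (-1.352360)) = -2.049222
y(1.75) ≈ -2.0492

-2.0492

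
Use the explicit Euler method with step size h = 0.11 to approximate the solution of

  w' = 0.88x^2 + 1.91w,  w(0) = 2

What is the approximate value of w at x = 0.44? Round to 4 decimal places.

4.3065

Euler: w_{n+1} = w_n + h·f(x_n, w_n).
x=0.000000, w=2.000000: f=3.820000 → w ← 2.000000 + 0.11·3.820000 = 2.420200
x=0.110000, w=2.420200: f=4.633230 → w ← 2.420200 + 0.11·4.633230 = 2.929855
x=0.220000, w=2.929855: f=5.638616 → w ← 2.929855 + 0.11·5.638616 = 3.550103
x=0.330000, w=3.550103: f=6.876529 → w ← 3.550103 + 0.11·6.876529 = 4.306521
w(0.44) ≈ 4.3065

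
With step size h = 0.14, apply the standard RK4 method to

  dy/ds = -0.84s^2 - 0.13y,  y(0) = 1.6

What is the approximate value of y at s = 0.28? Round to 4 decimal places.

1.5367

RK4: k1 = f(s_n, y_n); k2 = f(s_n + h/2, y_n + (h/2)·k1); k3 = f(s_n + h/2, y_n + (h/2)·k2); k4 = f(s_n + h, y_n + h·k3); y_{n+1} = y_n + (h/6)·(k1 + 2k2 + 2k3 + k4).
s=0.000000, y=1.600000:
  k1 = f(0.000000, 1.600000) = -0.208000
  k2 = f(0.070000, 1.585440) = -0.210223
  k3 = f(0.070000, 1.585284) = -0.210203
  k4 = f(0.140000, 1.570572) = -0.220638
  y ← 1.600000 + (0.14/6)·(k1 + 2k2 + 2k3 + k4) = 1.570379
s=0.140000, y=1.570379:
  k1 = f(0.140000, 1.570379) = -0.220613
  k2 = f(0.210000, 1.554936) = -0.239186
  k3 = f(0.210000, 1.553636) = -0.239017
  k4 = f(0.280000, 1.536916) = -0.265655
  y ← 1.570379 + (0.14/6)·(k1 + 2k2 + 2k3 + k4) = 1.536716
y(0.28) ≈ 1.5367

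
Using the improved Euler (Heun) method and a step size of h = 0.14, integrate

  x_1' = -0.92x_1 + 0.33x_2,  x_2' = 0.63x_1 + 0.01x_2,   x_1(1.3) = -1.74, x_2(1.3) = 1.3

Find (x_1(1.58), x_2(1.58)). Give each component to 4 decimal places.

-1.2524, 1.0427

Heun on (x_1,x_2): k1 = f(s_n, state_n); k2 = f(s_n + h, state_n + h·k1); state_{n+1} = state_n + (h/2)·(k1 + k2).
1.300000: (-1.740000, 1.300000)
  k1 = (2.029800, -1.083200)
  predictor → (-1.455828, 1.148352)
  k2 = (1.718318, -0.905688)
  → (-1.477632, 1.160778)
1.440000: (-1.477632, 1.160778)
  k1 = (1.742478, -0.919300)
  predictor → (-1.233685, 1.032076)
  k2 = (1.475575, -0.766901)
  → (-1.252368, 1.042744)
(x_1(1.58), x_2(1.58)) ≈ (-1.2524, 1.0427)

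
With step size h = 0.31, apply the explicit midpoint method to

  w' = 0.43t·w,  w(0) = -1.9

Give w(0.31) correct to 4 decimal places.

Midpoint: k1 = f(t_n, w_n); k2 = f(t_n + h/2, w_n + (h/2)·k1); w_{n+1} = w_n + h·k2.
t=0.000000, w=-1.900000:
  k1 = f(0.000000, -1.900000) = 0.000000
  k2 = f(0.155000, -1.900000) = -0.126635
  w ← -1.900000 + 0.31·(-0.126635) = -1.939257
w(0.31) ≈ -1.9393

-1.9393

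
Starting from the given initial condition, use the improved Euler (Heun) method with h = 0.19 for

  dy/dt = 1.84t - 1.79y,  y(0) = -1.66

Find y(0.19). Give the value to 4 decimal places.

-1.1582

Heun: k1 = f(t_n, y_n); k2 = f(t_n + h, y_n + h·k1); y_{n+1} = y_n + (h/2)·(k1 + k2).
t=0.000000, y=-1.660000:
  k1 = f(0.000000, -1.660000) = 2.971400
  k2 = f(0.190000, -1.095434) = 2.310427
  y ← -1.660000 + (0.19/2)·(2.971400 + 2.310427) = -1.158226
y(0.19) ≈ -1.1582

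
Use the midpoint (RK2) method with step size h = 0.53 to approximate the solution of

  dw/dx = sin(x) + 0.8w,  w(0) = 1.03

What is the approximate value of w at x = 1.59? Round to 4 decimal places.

5.1627

Midpoint: k1 = f(x_n, w_n); k2 = f(x_n + h/2, w_n + (h/2)·k1); w_{n+1} = w_n + h·k2.
x=0.000000, w=1.030000:
  k1 = f(0.000000, 1.030000) = 0.824000
  k2 = f(0.265000, 1.248360) = 1.260597
  w ← 1.030000 + 0.53·1.260597 = 1.698117
x=0.530000, w=1.698117:
  k1 = f(0.530000, 1.698117) = 1.864027
  k2 = f(0.795000, 2.192084) = 2.467530
  w ← 1.698117 + 0.53·2.467530 = 3.005908
x=1.060000, w=3.005908:
  k1 = f(1.060000, 3.005908) = 3.277082
  k2 = f(1.325000, 3.874334) = 4.069411
  w ← 3.005908 + 0.53·4.069411 = 5.162696
w(1.59) ≈ 5.1627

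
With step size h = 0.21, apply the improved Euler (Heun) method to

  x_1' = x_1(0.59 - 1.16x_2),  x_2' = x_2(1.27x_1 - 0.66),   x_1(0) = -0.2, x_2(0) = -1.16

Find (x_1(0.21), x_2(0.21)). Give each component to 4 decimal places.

Heun on (x_1,x_2): k1 = f(t_n, state_n); k2 = f(t_n + h, state_n + h·k1); state_{n+1} = state_n + (h/2)·(k1 + k2).
0.000000: (-0.200000, -1.160000)
  k1 = (-0.387120, 1.060240)
  predictor → (-0.281295, -0.937350)
  k2 = (-0.471824, 0.953514)
  → (-0.290189, -0.948556)
(x_1(0.21), x_2(0.21)) ≈ (-0.2902, -0.9486)

-0.2902, -0.9486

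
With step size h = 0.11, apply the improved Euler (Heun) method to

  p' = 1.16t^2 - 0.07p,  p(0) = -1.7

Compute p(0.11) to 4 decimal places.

-1.6862

Heun: k1 = f(t_n, p_n); k2 = f(t_n + h, p_n + h·k1); p_{n+1} = p_n + (h/2)·(k1 + k2).
t=0.000000, p=-1.700000:
  k1 = f(0.000000, -1.700000) = 0.119000
  k2 = f(0.110000, -1.686910) = 0.132120
  p ← -1.700000 + (0.11/2)·(0.119000 + 0.132120) = -1.686188
p(0.11) ≈ -1.6862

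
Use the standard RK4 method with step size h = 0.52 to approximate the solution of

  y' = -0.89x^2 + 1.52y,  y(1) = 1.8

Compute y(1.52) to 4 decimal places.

RK4: k1 = f(x_n, y_n); k2 = f(x_n + h/2, y_n + (h/2)·k1); k3 = f(x_n + h/2, y_n + (h/2)·k2); k4 = f(x_n + h, y_n + h·k3); y_{n+1} = y_n + (h/6)·(k1 + 2k2 + 2k3 + k4).
x=1.000000, y=1.800000:
  k1 = f(1.000000, 1.800000) = 1.846000
  k2 = f(1.260000, 2.279960) = 2.052575
  k3 = f(1.260000, 2.333670) = 2.134214
  k4 = f(1.520000, 2.909791) = 2.366627
  y ← 1.800000 + (0.52/6)·(k1 + 2k2 + 2k3 + k4) = 2.890804
y(1.52) ≈ 2.8908

2.8908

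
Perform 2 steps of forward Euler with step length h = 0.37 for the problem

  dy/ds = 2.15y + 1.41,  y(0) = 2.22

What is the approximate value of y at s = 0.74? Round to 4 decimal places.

Euler: y_{n+1} = y_n + h·f(s_n, y_n).
s=0.000000, y=2.220000: f=6.183000 → y ← 2.220000 + 0.37·6.183000 = 4.507710
s=0.370000, y=4.507710: f=11.101577 → y ← 4.507710 + 0.37·11.101577 = 8.615293
y(0.74) ≈ 8.6153

8.6153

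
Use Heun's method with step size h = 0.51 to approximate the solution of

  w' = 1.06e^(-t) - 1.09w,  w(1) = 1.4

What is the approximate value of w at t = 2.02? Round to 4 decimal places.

0.6262

Heun: k1 = f(t_n, w_n); k2 = f(t_n + h, w_n + h·k1); w_{n+1} = w_n + (h/2)·(k1 + k2).
t=1.000000, w=1.400000:
  k1 = f(1.000000, 1.400000) = -1.136048
  k2 = f(1.510000, 0.820616) = -0.660306
  w ← 1.400000 + (0.51/2)·(-1.136048 + (-0.660306)) = 0.941930
t=1.510000, w=0.941930:
  k1 = f(1.510000, 0.941930) = -0.792539
  k2 = f(2.020000, 0.537735) = -0.445516
  w ← 0.941930 + (0.51/2)·(-0.792539 + (-0.445516)) = 0.626226
w(2.02) ≈ 0.6262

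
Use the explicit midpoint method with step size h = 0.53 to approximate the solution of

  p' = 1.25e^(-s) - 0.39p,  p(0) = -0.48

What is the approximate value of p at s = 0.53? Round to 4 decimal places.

Midpoint: k1 = f(s_n, p_n); k2 = f(s_n + h/2, p_n + (h/2)·k1); p_{n+1} = p_n + h·k2.
s=0.000000, p=-0.480000:
  k1 = f(0.000000, -0.480000) = 1.437200
  k2 = f(0.265000, -0.099142) = 0.997673
  p ← -0.480000 + 0.53·0.997673 = 0.048767
p(0.53) ≈ 0.0488

0.0488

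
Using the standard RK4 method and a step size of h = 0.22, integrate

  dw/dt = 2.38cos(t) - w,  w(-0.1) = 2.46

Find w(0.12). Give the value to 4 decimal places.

2.4432

RK4: k1 = f(t_n, w_n); k2 = f(t_n + h/2, w_n + (h/2)·k1); k3 = f(t_n + h/2, w_n + (h/2)·k2); k4 = f(t_n + h, w_n + h·k3); w_{n+1} = w_n + (h/6)·(k1 + 2k2 + 2k3 + k4).
t=-0.100000, w=2.460000:
  k1 = f(-0.100000, 2.460000) = -0.091890
  k2 = f(0.010000, 2.449892) = -0.070011
  k3 = f(0.010000, 2.452299) = -0.072418
  k4 = f(0.120000, 2.444068) = -0.081184
  w ← 2.460000 + (0.22/6)·(k1 + 2k2 + 2k3 + k4) = 2.443209
w(0.12) ≈ 2.4432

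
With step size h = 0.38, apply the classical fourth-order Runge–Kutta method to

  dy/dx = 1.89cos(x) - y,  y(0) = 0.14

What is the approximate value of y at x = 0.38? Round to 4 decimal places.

RK4: k1 = f(x_n, y_n); k2 = f(x_n + h/2, y_n + (h/2)·k1); k3 = f(x_n + h/2, y_n + (h/2)·k2); k4 = f(x_n + h, y_n + h·k3); y_{n+1} = y_n + (h/6)·(k1 + 2k2 + 2k3 + k4).
x=0.000000, y=0.140000:
  k1 = f(0.000000, 0.140000) = 1.750000
  k2 = f(0.190000, 0.472500) = 1.383488
  k3 = f(0.190000, 0.402863) = 1.453125
  k4 = f(0.380000, 0.692188) = 1.062989
  y ← 0.140000 + (0.38/6)·(k1 + 2k2 + 2k3 + k4) = 0.677460
y(0.38) ≈ 0.6775

0.6775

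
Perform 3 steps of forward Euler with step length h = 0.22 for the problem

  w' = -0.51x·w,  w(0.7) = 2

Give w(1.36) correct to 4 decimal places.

Euler: w_{n+1} = w_n + h·f(x_n, w_n).
x=0.700000, w=2.000000: f=-0.714000 → w ← 2.000000 + 0.22·(-0.714000) = 1.842920
x=0.920000, w=1.842920: f=-0.864698 → w ← 1.842920 + 0.22·(-0.864698) = 1.652686
x=1.140000, w=1.652686: f=-0.960872 → w ← 1.652686 + 0.22·(-0.960872) = 1.441295
w(1.36) ≈ 1.4413

1.4413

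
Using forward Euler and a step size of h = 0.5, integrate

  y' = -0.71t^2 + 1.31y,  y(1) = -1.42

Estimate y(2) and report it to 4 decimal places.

Euler: y_{n+1} = y_n + h·f(t_n, y_n).
t=1.000000, y=-1.420000: f=-2.570200 → y ← -1.420000 + 0.5·(-2.570200) = -2.705100
t=1.500000, y=-2.705100: f=-5.141181 → y ← -2.705100 + 0.5·(-5.141181) = -5.275690
y(2) ≈ -5.2757

-5.2757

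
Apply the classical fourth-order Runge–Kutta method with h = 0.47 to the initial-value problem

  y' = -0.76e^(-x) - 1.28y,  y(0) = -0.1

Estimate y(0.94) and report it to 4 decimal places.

RK4: k1 = f(x_n, y_n); k2 = f(x_n + h/2, y_n + (h/2)·k1); k3 = f(x_n + h/2, y_n + (h/2)·k2); k4 = f(x_n + h, y_n + h·k3); y_{n+1} = y_n + (h/6)·(k1 + 2k2 + 2k3 + k4).
x=0.000000, y=-0.100000:
  k1 = f(0.000000, -0.100000) = -0.632000
  k2 = f(0.235000, -0.248520) = -0.282728
  k3 = f(0.235000, -0.166441) = -0.387789
  k4 = f(0.470000, -0.282261) = -0.113708
  y ← -0.100000 + (0.47/6)·(k1 + 2k2 + 2k3 + k4) = -0.263462
x=0.470000, y=-0.263462:
  k1 = f(0.470000, -0.263462) = -0.137771
  k2 = f(0.705000, -0.295838) = 0.003150
  k3 = f(0.705000, -0.262721) = -0.039239
  k4 = f(0.940000, -0.281904) = 0.063960
  y ← -0.263462 + (0.47/6)·(k1 + 2k2 + 2k3 + k4) = -0.274897
y(0.94) ≈ -0.2749

-0.2749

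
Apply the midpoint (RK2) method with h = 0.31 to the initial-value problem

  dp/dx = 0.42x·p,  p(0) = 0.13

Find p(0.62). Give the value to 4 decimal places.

Midpoint: k1 = f(x_n, p_n); k2 = f(x_n + h/2, p_n + (h/2)·k1); p_{n+1} = p_n + h·k2.
x=0.000000, p=0.130000:
  k1 = f(0.000000, 0.130000) = 0.000000
  k2 = f(0.155000, 0.130000) = 0.008463
  p ← 0.130000 + 0.31·0.008463 = 0.132624
x=0.310000, p=0.132624:
  k1 = f(0.310000, 0.132624) = 0.017268
  k2 = f(0.465000, 0.135300) = 0.026424
  p ← 0.132624 + 0.31·0.026424 = 0.140815
p(0.62) ≈ 0.1408

0.1408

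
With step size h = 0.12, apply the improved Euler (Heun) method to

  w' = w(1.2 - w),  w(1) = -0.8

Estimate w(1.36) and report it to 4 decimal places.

-1.8845

Heun: k1 = f(x_n, w_n); k2 = f(x_n + h, w_n + h·k1); w_{n+1} = w_n + (h/2)·(k1 + k2).
x=1.000000, w=-0.800000:
  k1 = f(1.000000, -0.800000) = -1.600000
  k2 = f(1.120000, -0.992000) = -2.174464
  w ← -0.800000 + (0.12/2)·(-1.600000 + (-2.174464)) = -1.026468
x=1.120000, w=-1.026468:
  k1 = f(1.120000, -1.026468) = -2.285398
  k2 = f(1.240000, -1.300716) = -3.252720
  w ← -1.026468 + (0.12/2)·(-2.285398 + (-3.252720)) = -1.358755
x=1.240000, w=-1.358755:
  k1 = f(1.240000, -1.358755) = -3.476721
  k2 = f(1.360000, -1.775961) = -5.285192
  w ← -1.358755 + (0.12/2)·(-3.476721 + (-5.285192)) = -1.884470
w(1.36) ≈ -1.8845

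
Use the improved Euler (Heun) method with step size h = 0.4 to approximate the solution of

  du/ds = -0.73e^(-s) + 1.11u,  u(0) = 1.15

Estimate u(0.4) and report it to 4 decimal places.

Heun: k1 = f(s_n, u_n); k2 = f(s_n + h, u_n + h·k1); u_{n+1} = u_n + (h/2)·(k1 + k2).
s=0.000000, u=1.150000:
  k1 = f(0.000000, 1.150000) = 0.546500
  k2 = f(0.400000, 1.368600) = 1.029812
  u ← 1.150000 + (0.4/2)·(0.546500 + 1.029812) = 1.465262
u(0.4) ≈ 1.4653

1.4653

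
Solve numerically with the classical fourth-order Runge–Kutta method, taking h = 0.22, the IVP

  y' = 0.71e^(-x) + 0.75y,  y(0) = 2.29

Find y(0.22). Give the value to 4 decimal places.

2.8537

RK4: k1 = f(x_n, y_n); k2 = f(x_n + h/2, y_n + (h/2)·k1); k3 = f(x_n + h/2, y_n + (h/2)·k2); k4 = f(x_n + h, y_n + h·k3); y_{n+1} = y_n + (h/6)·(k1 + 2k2 + 2k3 + k4).
x=0.000000, y=2.290000:
  k1 = f(0.000000, 2.290000) = 2.427500
  k2 = f(0.110000, 2.557025) = 2.553811
  k3 = f(0.110000, 2.570919) = 2.564232
  k4 = f(0.220000, 2.854131) = 2.710387
  y ← 2.290000 + (0.22/6)·(k1 + 2k2 + 2k3 + k4) = 2.853712
y(0.22) ≈ 2.8537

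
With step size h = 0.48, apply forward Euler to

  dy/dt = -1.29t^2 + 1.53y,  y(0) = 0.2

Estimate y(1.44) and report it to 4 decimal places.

0.2254

Euler: y_{n+1} = y_n + h·f(t_n, y_n).
t=0.000000, y=0.200000: f=0.306000 → y ← 0.200000 + 0.48·0.306000 = 0.346880
t=0.480000, y=0.346880: f=0.233510 → y ← 0.346880 + 0.48·0.233510 = 0.458965
t=0.960000, y=0.458965: f=-0.486648 → y ← 0.458965 + 0.48·(-0.486648) = 0.225374
y(1.44) ≈ 0.2254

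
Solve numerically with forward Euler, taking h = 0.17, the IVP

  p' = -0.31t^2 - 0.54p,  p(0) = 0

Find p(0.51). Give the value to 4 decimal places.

-0.0075

Euler: p_{n+1} = p_n + h·f(t_n, p_n).
t=0.000000, p=0.000000: f=0.000000 → p ← 0.000000 + 0.17·0.000000 = 0.000000
t=0.170000, p=0.000000: f=-0.008959 → p ← 0.000000 + 0.17·(-0.008959) = -0.001523
t=0.340000, p=-0.001523: f=-0.035014 → p ← -0.001523 + 0.17·(-0.035014) = -0.007475
p(0.51) ≈ -0.0075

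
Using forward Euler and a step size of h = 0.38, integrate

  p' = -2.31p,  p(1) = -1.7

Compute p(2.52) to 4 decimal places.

Euler: p_{n+1} = p_n + h·f(t_n, p_n).
t=1.000000, p=-1.700000: f=3.927000 → p ← -1.700000 + 0.38·3.927000 = -0.207740
t=1.380000, p=-0.207740: f=0.479879 → p ← -0.207740 + 0.38·0.479879 = -0.025386
t=1.760000, p=-0.025386: f=0.058641 → p ← -0.025386 + 0.38·0.058641 = -0.003102
t=2.140000, p=-0.003102: f=0.007166 → p ← -0.003102 + 0.38·0.007166 = -0.000379
p(2.52) ≈ -0.0004

-0.0004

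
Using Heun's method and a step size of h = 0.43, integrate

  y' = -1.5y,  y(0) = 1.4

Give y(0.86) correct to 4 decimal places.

0.4438

Heun: k1 = f(x_n, y_n); k2 = f(x_n + h, y_n + h·k1); y_{n+1} = y_n + (h/2)·(k1 + k2).
x=0.000000, y=1.400000:
  k1 = f(0.000000, 1.400000) = -2.100000
  k2 = f(0.430000, 0.497000) = -0.745500
  y ← 1.400000 + (0.43/2)·(-2.100000 + (-0.745500)) = 0.788217
x=0.430000, y=0.788217:
  k1 = f(0.430000, 0.788217) = -1.182326
  k2 = f(0.860000, 0.279817) = -0.419726
  y ← 0.788217 + (0.43/2)·(-1.182326 + (-0.419726)) = 0.443776
y(0.86) ≈ 0.4438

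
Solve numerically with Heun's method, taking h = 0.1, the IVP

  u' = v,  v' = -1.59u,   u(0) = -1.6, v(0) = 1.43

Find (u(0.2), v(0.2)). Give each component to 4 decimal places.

Heun on (u,v): k1 = f(x_n, state_n); k2 = f(x_n + h, state_n + h·k1); state_{n+1} = state_n + (h/2)·(k1 + k2).
0.000000: (-1.600000, 1.430000)
  k1 = (1.430000, 2.544000)
  predictor → (-1.457000, 1.684400)
  k2 = (1.684400, 2.316630)
  → (-1.444280, 1.673032)
0.100000: (-1.444280, 1.673032)
  k1 = (1.673032, 2.296405)
  predictor → (-1.276977, 1.902672)
  k2 = (1.902672, 2.030393)
  → (-1.265495, 1.889371)
(u(0.2), v(0.2)) ≈ (-1.2655, 1.8894)

-1.2655, 1.8894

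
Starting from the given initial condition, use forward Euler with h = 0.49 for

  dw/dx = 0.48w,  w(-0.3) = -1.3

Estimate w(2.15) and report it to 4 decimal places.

Euler: w_{n+1} = w_n + h·f(x_n, w_n).
x=-0.300000, w=-1.300000: f=-0.624000 → w ← -1.300000 + 0.49·(-0.624000) = -1.605760
x=0.190000, w=-1.605760: f=-0.770765 → w ← -1.605760 + 0.49·(-0.770765) = -1.983435
x=0.680000, w=-1.983435: f=-0.952049 → w ← -1.983435 + 0.49·(-0.952049) = -2.449939
x=1.170000, w=-2.449939: f=-1.175971 → w ← -2.449939 + 0.49·(-1.175971) = -3.026164
x=1.660000, w=-3.026164: f=-1.452559 → w ← -3.026164 + 0.49·(-1.452559) = -3.737918
w(2.15) ≈ -3.7379

-3.7379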